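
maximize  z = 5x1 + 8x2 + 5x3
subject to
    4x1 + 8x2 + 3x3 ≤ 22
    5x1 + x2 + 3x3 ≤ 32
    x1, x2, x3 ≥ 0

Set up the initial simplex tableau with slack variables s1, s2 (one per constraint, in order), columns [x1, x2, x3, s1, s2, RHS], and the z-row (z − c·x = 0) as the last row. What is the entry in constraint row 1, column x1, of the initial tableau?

Constraint 1 has coefficient 4 on x1.

4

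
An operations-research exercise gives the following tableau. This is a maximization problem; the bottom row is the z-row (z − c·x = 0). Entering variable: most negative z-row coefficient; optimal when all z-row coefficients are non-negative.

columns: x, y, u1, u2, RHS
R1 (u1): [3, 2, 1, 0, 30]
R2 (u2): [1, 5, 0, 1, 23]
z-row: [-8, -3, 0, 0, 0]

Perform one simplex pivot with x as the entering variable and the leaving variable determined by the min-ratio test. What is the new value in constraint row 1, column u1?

Ratio test on column x — row 1: 30/3 = 10; row 2: 23/1 = 23. Minimum is 10 at row 1 (u1 leaves); pivot element 3.
Divide row 1 by 3; eliminate column x from the other rows.
In the new row 1, the u1 entry is the old entry divided by the pivot: 1/3 = 1/3.

1/3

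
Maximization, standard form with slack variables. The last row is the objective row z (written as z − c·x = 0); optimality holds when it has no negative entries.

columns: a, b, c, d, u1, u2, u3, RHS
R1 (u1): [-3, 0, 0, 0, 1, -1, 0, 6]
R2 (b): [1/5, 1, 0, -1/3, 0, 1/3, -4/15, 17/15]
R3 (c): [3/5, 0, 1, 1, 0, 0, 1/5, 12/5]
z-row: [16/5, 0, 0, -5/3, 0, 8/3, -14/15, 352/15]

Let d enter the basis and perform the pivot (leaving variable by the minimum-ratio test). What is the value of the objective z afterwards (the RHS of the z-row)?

Ratio test on column d — row 1: entry 0 ≤ 0; row 2: entry -1/3 ≤ 0; row 3: (12/5)/1 = 12/5. Minimum is 12/5 at row 3 (c leaves); pivot element 1.
Pivot on row 3; the z-row RHS becomes 352/15 − (-5/3)·(12/5) = 412/15.

412/15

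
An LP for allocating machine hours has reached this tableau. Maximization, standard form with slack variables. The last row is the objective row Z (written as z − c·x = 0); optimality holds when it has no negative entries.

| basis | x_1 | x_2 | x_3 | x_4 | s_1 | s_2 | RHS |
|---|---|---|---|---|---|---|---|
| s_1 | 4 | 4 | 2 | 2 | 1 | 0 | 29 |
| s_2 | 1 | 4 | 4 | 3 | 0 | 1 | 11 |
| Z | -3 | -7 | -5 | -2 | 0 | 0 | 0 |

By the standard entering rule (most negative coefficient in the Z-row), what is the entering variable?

x_2

Negative Z-row entries: x_1: -3, x_2: -7, x_3: -5, x_4: -2.
The most negative is -7 in column x_2, so x_2 enters.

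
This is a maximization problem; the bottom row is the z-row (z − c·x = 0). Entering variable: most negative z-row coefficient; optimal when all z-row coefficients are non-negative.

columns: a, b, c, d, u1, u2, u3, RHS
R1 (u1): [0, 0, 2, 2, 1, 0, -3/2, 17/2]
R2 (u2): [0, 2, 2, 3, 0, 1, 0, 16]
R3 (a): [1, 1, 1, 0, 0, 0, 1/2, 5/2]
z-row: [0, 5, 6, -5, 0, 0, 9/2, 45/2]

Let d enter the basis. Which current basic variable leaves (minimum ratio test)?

Column d entries and ratios — u1: (17/2)/2 = 17/4; u2: 16/3 = 16/3; a: 0 ≤ 0, skip.
Smallest ratio is 17/4 in the row of u1, so u1 leaves.

u1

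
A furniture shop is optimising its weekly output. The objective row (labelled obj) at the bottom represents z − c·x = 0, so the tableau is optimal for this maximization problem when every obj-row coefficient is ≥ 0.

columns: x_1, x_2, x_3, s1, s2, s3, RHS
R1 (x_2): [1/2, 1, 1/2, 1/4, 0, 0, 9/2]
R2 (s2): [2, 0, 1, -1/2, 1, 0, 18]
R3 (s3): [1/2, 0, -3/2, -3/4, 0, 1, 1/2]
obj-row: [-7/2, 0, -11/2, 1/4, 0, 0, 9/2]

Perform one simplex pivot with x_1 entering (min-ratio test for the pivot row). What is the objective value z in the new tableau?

8

Ratio test on column x_1 — row 1: (9/2)/(1/2) = 9; row 2: 18/2 = 9; row 3: (1/2)/(1/2) = 1. Minimum is 1 at row 3 (s3 leaves); pivot element 1/2.
Pivot on row 3; the obj-row RHS becomes 9/2 − (-7/2)·1 = 8.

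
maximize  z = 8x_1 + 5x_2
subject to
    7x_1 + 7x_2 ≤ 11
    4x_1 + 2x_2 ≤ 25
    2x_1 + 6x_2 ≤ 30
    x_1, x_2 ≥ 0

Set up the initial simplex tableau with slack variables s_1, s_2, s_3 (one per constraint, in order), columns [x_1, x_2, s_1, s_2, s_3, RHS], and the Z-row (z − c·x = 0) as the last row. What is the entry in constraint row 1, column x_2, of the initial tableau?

7

Constraint 1 has coefficient 7 on x_2.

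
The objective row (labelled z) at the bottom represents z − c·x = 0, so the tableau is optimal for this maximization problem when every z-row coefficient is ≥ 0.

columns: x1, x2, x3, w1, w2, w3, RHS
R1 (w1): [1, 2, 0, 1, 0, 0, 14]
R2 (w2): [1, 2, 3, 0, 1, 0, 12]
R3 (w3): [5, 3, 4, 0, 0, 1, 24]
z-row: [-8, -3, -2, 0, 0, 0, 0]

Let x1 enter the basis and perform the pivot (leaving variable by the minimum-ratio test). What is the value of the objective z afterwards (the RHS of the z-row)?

192/5

Ratio test on column x1 — row 1: 14/1 = 14; row 2: 12/1 = 12; row 3: 24/5 = 24/5. Minimum is 24/5 at row 3 (w3 leaves); pivot element 5.
Pivot on row 3; the z-row RHS becomes 0 − (-8)·(24/5) = 192/5.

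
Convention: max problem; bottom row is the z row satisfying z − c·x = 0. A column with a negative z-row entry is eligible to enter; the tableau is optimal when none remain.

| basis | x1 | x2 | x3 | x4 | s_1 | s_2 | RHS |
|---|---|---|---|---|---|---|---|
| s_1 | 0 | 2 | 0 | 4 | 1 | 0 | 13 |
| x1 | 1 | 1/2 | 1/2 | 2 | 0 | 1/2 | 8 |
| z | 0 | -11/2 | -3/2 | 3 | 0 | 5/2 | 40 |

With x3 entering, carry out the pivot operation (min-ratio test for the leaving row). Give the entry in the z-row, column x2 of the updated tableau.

-4

Ratio test on column x3 — row 1: entry 0 ≤ 0; row 2: 8/(1/2) = 16. Minimum is 16 at row 2 (x1 leaves); pivot element 1/2.
Divide row 2 by 1/2; eliminate column x3 from the other rows.
z-row update in column x2: -11/2 − (-3/2)·1 = -4.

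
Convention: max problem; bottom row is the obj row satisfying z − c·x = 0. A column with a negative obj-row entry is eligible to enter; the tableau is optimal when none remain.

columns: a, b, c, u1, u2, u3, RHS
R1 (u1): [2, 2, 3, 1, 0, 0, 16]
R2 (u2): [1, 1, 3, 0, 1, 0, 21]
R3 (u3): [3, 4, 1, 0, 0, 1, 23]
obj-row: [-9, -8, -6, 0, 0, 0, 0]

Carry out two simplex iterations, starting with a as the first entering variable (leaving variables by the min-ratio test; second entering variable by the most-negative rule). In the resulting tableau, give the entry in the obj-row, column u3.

15/7

Ratio test on column a — row 1: 16/2 = 8; row 2: 21/1 = 21; row 3: 23/3 = 23/3. Minimum is 23/3 at row 3 (u3 leaves); pivot element 3.
Divide row 3 by 3; eliminate column a from the other rows.
Second iteration: most negative obj-row entry is -3 in column c, so c enters.
Ratio test on column c — row 1: (2/3)/(7/3) = 2/7; row 2: (40/3)/(8/3) = 5; row 3: (23/3)/(1/3) = 23. Minimum is 2/7 at row 1 (u1 leaves); pivot element 7/3.
Divide row 1 by 7/3; eliminate column c from the other rows.
After both pivots, the entry at the obj-row, column u3 is 15/7.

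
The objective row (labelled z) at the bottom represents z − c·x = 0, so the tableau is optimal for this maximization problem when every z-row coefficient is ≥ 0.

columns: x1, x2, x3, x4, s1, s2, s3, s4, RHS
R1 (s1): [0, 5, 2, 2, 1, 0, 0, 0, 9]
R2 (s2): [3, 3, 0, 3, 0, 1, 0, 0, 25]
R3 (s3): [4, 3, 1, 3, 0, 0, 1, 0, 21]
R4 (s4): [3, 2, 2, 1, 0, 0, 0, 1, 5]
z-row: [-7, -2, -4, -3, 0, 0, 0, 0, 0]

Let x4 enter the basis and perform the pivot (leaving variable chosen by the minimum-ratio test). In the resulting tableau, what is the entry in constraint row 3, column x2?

Ratio test on column x4 — row 1: 9/2 = 9/2; row 2: 25/3 = 25/3; row 3: 21/3 = 7; row 4: 5/1 = 5. Minimum is 9/2 at row 1 (s1 leaves); pivot element 2.
Divide row 1 by 2; eliminate column x4 from the other rows.
Row 3 update in column x2: 3 − 3·(5/2) = -9/2.

-9/2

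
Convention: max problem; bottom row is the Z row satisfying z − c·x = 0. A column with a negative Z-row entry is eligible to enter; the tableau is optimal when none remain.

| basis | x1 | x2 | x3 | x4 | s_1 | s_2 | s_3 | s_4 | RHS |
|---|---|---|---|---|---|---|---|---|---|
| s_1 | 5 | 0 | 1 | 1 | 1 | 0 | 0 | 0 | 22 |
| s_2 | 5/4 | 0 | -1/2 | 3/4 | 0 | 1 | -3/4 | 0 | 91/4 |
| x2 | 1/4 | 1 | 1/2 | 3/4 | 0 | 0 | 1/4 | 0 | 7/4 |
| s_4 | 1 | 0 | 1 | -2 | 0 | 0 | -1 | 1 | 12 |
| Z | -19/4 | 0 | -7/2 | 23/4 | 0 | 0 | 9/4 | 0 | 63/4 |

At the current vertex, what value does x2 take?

7/4

x2 is basic (row 3); its value is the RHS of that row, 7/4.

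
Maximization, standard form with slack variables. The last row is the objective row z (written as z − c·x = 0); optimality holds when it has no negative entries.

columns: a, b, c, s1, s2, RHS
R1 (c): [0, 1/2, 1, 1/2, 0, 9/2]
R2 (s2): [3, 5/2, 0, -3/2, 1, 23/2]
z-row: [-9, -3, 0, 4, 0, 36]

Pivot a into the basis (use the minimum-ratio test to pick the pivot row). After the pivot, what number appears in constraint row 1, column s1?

1/2

Ratio test on column a — row 1: entry 0 ≤ 0; row 2: (23/2)/3 = 23/6. Minimum is 23/6 at row 2 (s2 leaves); pivot element 3.
Divide row 2 by 3; eliminate column a from the other rows.
Row 1 update in column s1: 1/2 − 0·(-1/2) = 1/2.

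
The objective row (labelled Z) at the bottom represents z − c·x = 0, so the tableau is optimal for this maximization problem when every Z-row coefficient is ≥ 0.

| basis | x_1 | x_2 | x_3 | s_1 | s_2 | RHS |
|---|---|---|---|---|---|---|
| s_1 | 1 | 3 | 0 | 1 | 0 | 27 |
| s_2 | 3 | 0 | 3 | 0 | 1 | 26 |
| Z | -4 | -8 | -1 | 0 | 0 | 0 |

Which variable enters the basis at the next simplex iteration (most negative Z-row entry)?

x_2

Negative Z-row entries: x_1: -4, x_2: -8, x_3: -1.
The most negative is -8 in column x_2, so x_2 enters.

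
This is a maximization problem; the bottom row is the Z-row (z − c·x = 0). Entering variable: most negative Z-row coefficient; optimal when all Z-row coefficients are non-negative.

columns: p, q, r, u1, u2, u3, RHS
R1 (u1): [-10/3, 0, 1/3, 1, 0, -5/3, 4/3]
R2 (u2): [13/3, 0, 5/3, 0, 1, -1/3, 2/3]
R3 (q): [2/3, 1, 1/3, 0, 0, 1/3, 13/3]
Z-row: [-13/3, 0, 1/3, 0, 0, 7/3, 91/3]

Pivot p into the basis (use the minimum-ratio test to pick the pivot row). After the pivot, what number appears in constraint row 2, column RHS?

Ratio test on column p — row 1: entry -10/3 ≤ 0; row 2: (2/3)/(13/3) = 2/13; row 3: (13/3)/(2/3) = 13/2. Minimum is 2/13 at row 2 (u2 leaves); pivot element 13/3.
Divide row 2 by 13/3; eliminate column p from the other rows.
In the new row 2, the RHS entry is the old entry divided by the pivot: (2/3)/(13/3) = 2/13.

2/13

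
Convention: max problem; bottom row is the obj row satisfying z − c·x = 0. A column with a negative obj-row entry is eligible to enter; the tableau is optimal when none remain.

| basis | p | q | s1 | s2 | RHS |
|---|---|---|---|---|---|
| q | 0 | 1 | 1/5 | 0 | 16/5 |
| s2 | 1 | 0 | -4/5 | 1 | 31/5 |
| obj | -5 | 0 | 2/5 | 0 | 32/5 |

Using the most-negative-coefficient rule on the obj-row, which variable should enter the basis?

p

Negative obj-row entries: p: -5.
The most negative is -5 in column p, so p enters.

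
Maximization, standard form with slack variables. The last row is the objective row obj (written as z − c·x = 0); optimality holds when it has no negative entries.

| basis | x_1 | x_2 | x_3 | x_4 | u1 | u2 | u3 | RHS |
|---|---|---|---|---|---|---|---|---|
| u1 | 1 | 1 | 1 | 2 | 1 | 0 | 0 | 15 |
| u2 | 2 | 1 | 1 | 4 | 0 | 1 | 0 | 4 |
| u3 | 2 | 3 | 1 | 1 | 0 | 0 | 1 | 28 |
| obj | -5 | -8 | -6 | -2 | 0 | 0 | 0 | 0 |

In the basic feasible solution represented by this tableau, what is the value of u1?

15

u1 is basic (row 1); its value is the RHS of that row, 15.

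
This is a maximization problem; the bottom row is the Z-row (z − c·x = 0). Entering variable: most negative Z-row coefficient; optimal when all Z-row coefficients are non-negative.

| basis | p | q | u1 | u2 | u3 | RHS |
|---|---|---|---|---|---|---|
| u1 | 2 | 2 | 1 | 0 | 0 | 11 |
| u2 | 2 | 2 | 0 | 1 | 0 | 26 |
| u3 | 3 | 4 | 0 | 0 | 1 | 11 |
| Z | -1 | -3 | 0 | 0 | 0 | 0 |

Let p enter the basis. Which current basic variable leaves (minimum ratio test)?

u3

Column p entries and ratios — u1: 11/2 = 11/2; u2: 26/2 = 13; u3: 11/3 = 11/3.
Smallest ratio is 11/3 in the row of u3, so u3 leaves.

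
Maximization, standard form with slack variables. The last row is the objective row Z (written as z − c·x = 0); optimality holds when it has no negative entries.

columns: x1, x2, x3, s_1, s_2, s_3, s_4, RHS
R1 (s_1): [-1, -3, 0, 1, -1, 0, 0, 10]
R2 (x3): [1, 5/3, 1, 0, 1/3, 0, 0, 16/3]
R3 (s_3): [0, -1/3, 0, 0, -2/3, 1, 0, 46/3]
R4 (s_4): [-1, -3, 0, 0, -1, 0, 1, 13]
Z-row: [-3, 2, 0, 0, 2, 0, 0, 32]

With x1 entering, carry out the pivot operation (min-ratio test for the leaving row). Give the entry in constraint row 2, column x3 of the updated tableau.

Ratio test on column x1 — row 1: entry -1 ≤ 0; row 2: (16/3)/1 = 16/3; row 3: entry 0 ≤ 0; row 4: entry -1 ≤ 0. Minimum is 16/3 at row 2 (x3 leaves); pivot element 1.
Divide row 2 by 1; eliminate column x1 from the other rows.
In the new row 2, the x3 entry is the old entry divided by the pivot: 1/1 = 1.

1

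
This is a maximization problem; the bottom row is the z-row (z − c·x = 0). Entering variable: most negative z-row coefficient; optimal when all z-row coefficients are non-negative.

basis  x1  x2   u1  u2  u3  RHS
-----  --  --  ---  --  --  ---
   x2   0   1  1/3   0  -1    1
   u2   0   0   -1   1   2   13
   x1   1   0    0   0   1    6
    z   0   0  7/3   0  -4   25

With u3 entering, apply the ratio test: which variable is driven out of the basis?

Column u3 entries and ratios — x2: -1 ≤ 0, skip; u2: 13/2 = 13/2; x1: 6/1 = 6.
Smallest ratio is 6 in the row of x1, so x1 leaves.

x1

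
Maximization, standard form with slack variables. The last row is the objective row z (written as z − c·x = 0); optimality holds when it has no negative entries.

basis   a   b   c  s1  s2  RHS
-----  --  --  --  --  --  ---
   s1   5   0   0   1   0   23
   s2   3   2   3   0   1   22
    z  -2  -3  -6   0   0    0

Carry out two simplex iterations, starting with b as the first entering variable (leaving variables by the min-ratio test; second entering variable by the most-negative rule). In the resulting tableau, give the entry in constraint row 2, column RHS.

22/3

Ratio test on column b — row 1: entry 0 ≤ 0; row 2: 22/2 = 11. Minimum is 11 at row 2 (s2 leaves); pivot element 2.
Divide row 2 by 2; eliminate column b from the other rows.
Second iteration: most negative z-row entry is -3/2 in column c, so c enters.
Ratio test on column c — row 1: entry 0 ≤ 0; row 2: 11/(3/2) = 22/3. Minimum is 22/3 at row 2 (b leaves); pivot element 3/2.
Divide row 2 by 3/2; eliminate column c from the other rows.
After both pivots, the entry at constraint row 2, column RHS is 22/3.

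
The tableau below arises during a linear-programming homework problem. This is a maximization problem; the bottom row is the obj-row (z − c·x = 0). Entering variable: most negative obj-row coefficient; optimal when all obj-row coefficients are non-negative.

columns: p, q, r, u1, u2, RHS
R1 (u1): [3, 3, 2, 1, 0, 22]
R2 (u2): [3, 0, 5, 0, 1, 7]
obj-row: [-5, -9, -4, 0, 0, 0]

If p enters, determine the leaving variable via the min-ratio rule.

Column p entries and ratios — u1: 22/3 = 22/3; u2: 7/3 = 7/3.
Smallest ratio is 7/3 in the row of u2, so u2 leaves.

u2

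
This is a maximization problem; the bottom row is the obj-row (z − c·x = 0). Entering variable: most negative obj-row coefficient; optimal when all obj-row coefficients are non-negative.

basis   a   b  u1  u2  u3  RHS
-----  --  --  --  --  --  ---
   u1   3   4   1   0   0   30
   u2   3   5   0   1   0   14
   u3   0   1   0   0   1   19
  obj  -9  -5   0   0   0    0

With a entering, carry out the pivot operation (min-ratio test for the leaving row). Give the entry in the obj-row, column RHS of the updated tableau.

42

Ratio test on column a — row 1: 30/3 = 10; row 2: 14/3 = 14/3; row 3: entry 0 ≤ 0. Minimum is 14/3 at row 2 (u2 leaves); pivot element 3.
Divide row 2 by 3; eliminate column a from the other rows.
obj-row update in column RHS: 0 − (-9)·(14/3) = 42.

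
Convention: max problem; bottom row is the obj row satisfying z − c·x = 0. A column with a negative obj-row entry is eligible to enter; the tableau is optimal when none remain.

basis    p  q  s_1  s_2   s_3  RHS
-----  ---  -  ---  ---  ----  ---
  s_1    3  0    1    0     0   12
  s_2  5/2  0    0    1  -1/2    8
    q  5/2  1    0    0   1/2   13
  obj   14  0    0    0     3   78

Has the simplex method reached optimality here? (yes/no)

yes

Every obj-row coefficient is ≥ 0, so the tableau is optimal.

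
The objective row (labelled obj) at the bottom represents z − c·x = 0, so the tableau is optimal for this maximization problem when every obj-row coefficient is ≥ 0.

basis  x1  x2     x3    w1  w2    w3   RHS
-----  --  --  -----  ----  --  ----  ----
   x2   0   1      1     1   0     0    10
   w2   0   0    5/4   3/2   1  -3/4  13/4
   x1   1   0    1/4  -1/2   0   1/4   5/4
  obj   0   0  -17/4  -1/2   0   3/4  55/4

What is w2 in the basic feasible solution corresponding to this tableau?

w2 is basic (row 2); its value is the RHS of that row, 13/4.

13/4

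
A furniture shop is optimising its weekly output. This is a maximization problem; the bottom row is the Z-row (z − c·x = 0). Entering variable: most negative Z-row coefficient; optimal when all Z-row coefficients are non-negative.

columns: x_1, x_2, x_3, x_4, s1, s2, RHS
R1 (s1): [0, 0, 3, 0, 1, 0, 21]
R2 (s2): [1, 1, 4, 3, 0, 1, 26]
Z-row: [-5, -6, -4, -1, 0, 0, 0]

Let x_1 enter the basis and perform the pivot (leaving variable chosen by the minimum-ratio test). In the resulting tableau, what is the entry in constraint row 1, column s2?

0

Ratio test on column x_1 — row 1: entry 0 ≤ 0; row 2: 26/1 = 26. Minimum is 26 at row 2 (s2 leaves); pivot element 1.
Divide row 2 by 1; eliminate column x_1 from the other rows.
Row 1 update in column s2: 0 − 0·1 = 0.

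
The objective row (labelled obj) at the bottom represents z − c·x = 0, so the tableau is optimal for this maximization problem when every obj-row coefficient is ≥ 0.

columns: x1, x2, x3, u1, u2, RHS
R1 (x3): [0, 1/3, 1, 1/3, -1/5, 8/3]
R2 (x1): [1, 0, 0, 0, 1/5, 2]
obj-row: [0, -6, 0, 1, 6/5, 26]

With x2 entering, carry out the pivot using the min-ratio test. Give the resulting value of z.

Ratio test on column x2 — row 1: (8/3)/(1/3) = 8; row 2: entry 0 ≤ 0. Minimum is 8 at row 1 (x3 leaves); pivot element 1/3.
Pivot on row 1; the obj-row RHS becomes 26 − (-6)·8 = 74.

74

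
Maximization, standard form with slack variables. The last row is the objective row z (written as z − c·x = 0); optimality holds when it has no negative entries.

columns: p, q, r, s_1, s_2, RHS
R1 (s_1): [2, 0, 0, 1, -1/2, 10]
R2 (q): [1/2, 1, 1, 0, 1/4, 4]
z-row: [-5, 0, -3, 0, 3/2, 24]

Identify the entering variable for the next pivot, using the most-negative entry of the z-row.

p

Negative z-row entries: p: -5, r: -3.
The most negative is -5 in column p, so p enters.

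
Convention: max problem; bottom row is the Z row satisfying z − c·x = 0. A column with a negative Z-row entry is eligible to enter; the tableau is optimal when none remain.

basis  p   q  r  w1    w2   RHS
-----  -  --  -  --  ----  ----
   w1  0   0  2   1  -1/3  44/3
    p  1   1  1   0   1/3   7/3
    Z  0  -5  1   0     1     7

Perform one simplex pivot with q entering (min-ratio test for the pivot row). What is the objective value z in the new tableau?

56/3

Ratio test on column q — row 1: entry 0 ≤ 0; row 2: (7/3)/1 = 7/3. Minimum is 7/3 at row 2 (p leaves); pivot element 1.
Pivot on row 2; the Z-row RHS becomes 7 − (-5)·(7/3) = 56/3.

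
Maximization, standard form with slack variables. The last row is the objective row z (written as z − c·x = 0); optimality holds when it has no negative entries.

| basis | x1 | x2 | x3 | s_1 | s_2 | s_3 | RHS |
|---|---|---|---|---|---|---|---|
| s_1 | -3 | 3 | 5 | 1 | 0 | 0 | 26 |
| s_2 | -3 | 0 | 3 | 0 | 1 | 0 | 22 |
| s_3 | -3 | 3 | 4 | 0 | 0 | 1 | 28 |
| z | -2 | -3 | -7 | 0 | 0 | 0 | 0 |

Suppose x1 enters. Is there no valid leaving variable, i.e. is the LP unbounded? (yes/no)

Every constraint-row entry in column x1 is ≤ 0, so increasing x1 is unbounded.

yes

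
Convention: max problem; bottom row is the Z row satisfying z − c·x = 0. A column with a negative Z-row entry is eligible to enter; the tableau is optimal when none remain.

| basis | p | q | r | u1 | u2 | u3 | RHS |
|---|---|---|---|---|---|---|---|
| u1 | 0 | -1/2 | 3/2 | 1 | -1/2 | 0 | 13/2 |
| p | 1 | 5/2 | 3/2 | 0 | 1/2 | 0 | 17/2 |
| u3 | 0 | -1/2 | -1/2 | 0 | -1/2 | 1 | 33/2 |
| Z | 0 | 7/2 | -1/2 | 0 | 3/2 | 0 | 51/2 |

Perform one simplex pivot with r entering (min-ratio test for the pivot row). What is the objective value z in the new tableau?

Ratio test on column r — row 1: (13/2)/(3/2) = 13/3; row 2: (17/2)/(3/2) = 17/3; row 3: entry -1/2 ≤ 0. Minimum is 13/3 at row 1 (u1 leaves); pivot element 3/2.
Pivot on row 1; the Z-row RHS becomes 51/2 − (-1/2)·(13/3) = 83/3.

83/3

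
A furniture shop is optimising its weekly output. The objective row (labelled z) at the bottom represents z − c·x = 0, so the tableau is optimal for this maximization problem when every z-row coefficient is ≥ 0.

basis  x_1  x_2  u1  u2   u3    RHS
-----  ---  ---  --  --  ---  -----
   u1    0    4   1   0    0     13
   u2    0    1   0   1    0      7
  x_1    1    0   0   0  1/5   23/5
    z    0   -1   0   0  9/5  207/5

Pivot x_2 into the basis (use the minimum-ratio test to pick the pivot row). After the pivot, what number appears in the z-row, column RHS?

893/20

Ratio test on column x_2 — row 1: 13/4 = 13/4; row 2: 7/1 = 7; row 3: entry 0 ≤ 0. Minimum is 13/4 at row 1 (u1 leaves); pivot element 4.
Divide row 1 by 4; eliminate column x_2 from the other rows.
z-row update in column RHS: 207/5 − (-1)·(13/4) = 893/20.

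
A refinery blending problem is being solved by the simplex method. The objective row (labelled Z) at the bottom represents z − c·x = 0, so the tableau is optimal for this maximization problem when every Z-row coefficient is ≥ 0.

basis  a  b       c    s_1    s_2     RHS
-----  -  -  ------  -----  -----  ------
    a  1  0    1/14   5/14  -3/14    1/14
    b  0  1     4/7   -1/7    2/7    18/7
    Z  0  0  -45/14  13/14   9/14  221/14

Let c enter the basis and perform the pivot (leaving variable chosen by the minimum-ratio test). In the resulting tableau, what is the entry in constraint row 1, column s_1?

5

Ratio test on column c — row 1: (1/14)/(1/14) = 1; row 2: (18/7)/(4/7) = 9/2. Minimum is 1 at row 1 (a leaves); pivot element 1/14.
Divide row 1 by 1/14; eliminate column c from the other rows.
In the new row 1, the s_1 entry is the old entry divided by the pivot: (5/14)/(1/14) = 5.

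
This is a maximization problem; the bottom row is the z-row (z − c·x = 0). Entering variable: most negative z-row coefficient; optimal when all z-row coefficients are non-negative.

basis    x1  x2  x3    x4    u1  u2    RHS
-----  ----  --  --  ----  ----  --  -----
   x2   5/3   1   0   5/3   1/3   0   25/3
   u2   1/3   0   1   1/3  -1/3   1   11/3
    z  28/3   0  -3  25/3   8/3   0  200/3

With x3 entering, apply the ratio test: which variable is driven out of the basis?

Column x3 entries and ratios — x2: 0 ≤ 0, skip; u2: (11/3)/1 = 11/3.
Smallest ratio is 11/3 in the row of u2, so u2 leaves.

u2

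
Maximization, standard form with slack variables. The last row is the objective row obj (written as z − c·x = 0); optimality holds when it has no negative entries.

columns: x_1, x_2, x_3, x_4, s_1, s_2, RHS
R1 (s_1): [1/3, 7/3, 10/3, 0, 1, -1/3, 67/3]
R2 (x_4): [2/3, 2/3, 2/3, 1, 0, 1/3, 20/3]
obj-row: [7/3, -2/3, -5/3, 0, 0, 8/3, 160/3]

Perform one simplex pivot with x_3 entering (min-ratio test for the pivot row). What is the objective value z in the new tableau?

129/2

Ratio test on column x_3 — row 1: (67/3)/(10/3) = 67/10; row 2: (20/3)/(2/3) = 10. Minimum is 67/10 at row 1 (s_1 leaves); pivot element 10/3.
Pivot on row 1; the obj-row RHS becomes 160/3 − (-5/3)·(67/10) = 129/2.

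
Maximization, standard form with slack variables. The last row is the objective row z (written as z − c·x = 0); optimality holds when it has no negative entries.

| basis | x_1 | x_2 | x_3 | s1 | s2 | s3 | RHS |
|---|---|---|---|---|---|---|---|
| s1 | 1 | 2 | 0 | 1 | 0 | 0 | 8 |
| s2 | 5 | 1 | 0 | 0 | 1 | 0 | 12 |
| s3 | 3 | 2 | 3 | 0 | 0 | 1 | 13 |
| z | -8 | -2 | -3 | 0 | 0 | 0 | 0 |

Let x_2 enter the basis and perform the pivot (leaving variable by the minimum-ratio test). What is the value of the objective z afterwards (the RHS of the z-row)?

8

Ratio test on column x_2 — row 1: 8/2 = 4; row 2: 12/1 = 12; row 3: 13/2 = 13/2. Minimum is 4 at row 1 (s1 leaves); pivot element 2.
Pivot on row 1; the z-row RHS becomes 0 − (-2)·4 = 8.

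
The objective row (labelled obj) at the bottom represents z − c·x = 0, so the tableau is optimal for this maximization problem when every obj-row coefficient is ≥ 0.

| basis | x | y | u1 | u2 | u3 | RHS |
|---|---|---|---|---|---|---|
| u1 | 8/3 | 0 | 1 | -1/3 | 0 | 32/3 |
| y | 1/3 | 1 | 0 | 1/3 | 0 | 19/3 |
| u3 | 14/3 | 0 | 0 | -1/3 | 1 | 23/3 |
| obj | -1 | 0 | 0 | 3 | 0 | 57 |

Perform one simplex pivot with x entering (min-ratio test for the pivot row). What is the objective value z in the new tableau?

Ratio test on column x — row 1: (32/3)/(8/3) = 4; row 2: (19/3)/(1/3) = 19; row 3: (23/3)/(14/3) = 23/14. Minimum is 23/14 at row 3 (u3 leaves); pivot element 14/3.
Pivot on row 3; the obj-row RHS becomes 57 − (-1)·(23/14) = 821/14.

821/14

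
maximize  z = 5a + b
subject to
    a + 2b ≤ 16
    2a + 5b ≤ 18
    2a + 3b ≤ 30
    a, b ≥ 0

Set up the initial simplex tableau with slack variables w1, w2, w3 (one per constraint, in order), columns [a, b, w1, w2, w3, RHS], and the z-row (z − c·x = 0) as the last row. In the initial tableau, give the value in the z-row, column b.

-1

The z-row carries the negated objective coefficients: the b entry is -1.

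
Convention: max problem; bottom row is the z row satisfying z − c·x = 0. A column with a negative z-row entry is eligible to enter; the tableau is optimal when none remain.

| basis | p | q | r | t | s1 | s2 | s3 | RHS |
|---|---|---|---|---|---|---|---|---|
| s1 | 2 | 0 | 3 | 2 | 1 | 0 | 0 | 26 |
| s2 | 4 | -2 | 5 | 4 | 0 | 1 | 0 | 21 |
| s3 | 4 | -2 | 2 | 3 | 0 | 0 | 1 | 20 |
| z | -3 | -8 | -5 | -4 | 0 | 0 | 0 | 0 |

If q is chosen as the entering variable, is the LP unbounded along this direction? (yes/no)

Every constraint-row entry in column q is ≤ 0, so increasing q is unbounded.

yes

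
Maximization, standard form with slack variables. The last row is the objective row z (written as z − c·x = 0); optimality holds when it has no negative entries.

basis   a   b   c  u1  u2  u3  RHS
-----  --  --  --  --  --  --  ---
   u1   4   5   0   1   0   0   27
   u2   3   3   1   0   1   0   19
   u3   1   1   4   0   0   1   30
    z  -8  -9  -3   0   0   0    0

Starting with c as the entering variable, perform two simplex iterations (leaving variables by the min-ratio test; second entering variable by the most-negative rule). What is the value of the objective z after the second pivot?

57

Ratio test on column c — row 1: entry 0 ≤ 0; row 2: 19/1 = 19; row 3: 30/4 = 15/2. Minimum is 15/2 at row 3 (u3 leaves); pivot element 4.
Pivot on row 3; the z-row RHS becomes 0 − (-3)·(15/2) = 45/2.
Next entering variable (most negative z-row entry -33/4): b.
Ratio test on column b — row 1: 27/5 = 27/5; row 2: (23/2)/(11/4) = 46/11; row 3: (15/2)/(1/4) = 30. Minimum is 46/11 at row 2 (u2 leaves); pivot element 11/4.
After the second pivot the z-row RHS is 45/2 − (-33/4)·(46/11) = 57.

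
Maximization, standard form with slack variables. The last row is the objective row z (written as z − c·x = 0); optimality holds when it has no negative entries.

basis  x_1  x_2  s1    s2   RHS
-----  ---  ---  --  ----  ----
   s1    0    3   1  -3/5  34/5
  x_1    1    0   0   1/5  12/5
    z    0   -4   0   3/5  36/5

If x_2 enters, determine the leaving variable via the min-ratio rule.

Column x_2 entries and ratios — s1: (34/5)/3 = 34/15; x_1: 0 ≤ 0, skip.
Smallest ratio is 34/15 in the row of s1, so s1 leaves.

s1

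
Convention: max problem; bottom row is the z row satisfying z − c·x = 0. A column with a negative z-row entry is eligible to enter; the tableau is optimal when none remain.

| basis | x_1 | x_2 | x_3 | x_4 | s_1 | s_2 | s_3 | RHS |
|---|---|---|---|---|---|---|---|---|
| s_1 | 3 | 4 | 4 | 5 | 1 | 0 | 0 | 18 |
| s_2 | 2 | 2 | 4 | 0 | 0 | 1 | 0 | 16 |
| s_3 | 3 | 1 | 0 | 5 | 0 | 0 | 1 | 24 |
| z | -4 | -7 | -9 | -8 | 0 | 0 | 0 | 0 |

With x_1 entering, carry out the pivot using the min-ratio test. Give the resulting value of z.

Ratio test on column x_1 — row 1: 18/3 = 6; row 2: 16/2 = 8; row 3: 24/3 = 8. Minimum is 6 at row 1 (s_1 leaves); pivot element 3.
Pivot on row 1; the z-row RHS becomes 0 − (-4)·6 = 24.

24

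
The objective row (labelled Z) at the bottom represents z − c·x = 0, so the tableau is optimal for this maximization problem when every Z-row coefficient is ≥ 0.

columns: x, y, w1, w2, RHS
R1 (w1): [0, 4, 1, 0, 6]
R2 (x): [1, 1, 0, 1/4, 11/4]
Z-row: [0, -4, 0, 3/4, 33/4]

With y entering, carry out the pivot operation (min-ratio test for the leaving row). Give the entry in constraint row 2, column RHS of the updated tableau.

5/4

Ratio test on column y — row 1: 6/4 = 3/2; row 2: (11/4)/1 = 11/4. Minimum is 3/2 at row 1 (w1 leaves); pivot element 4.
Divide row 1 by 4; eliminate column y from the other rows.
Row 2 update in column RHS: 11/4 − 1·(3/2) = 5/4.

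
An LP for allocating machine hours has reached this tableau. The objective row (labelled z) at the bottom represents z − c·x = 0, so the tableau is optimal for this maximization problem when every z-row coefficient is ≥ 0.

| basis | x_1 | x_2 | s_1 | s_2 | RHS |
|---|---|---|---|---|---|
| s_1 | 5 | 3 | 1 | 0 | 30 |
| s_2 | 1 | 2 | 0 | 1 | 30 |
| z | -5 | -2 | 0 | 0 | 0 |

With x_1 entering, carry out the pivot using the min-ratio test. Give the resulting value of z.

Ratio test on column x_1 — row 1: 30/5 = 6; row 2: 30/1 = 30. Minimum is 6 at row 1 (s_1 leaves); pivot element 5.
Pivot on row 1; the z-row RHS becomes 0 − (-5)·6 = 30.

30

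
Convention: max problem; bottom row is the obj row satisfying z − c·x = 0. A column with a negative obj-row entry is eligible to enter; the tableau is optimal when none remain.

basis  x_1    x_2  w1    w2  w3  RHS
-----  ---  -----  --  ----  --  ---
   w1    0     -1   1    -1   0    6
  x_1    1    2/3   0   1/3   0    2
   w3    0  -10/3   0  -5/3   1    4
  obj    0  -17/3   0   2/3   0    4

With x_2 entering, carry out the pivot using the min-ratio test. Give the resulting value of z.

Ratio test on column x_2 — row 1: entry -1 ≤ 0; row 2: 2/(2/3) = 3; row 3: entry -10/3 ≤ 0. Minimum is 3 at row 2 (x_1 leaves); pivot element 2/3.
Pivot on row 2; the obj-row RHS becomes 4 − (-17/3)·3 = 21.

21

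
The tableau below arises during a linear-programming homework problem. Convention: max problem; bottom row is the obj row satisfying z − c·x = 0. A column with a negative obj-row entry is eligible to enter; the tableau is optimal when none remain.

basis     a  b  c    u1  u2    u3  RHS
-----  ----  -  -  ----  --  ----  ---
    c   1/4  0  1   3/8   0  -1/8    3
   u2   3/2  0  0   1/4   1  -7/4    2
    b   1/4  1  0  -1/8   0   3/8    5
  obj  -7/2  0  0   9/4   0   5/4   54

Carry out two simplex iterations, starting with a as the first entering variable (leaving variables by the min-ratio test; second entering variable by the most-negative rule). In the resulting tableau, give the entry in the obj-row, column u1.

Ratio test on column a — row 1: 3/(1/4) = 12; row 2: 2/(3/2) = 4/3; row 3: 5/(1/4) = 20. Minimum is 4/3 at row 2 (u2 leaves); pivot element 3/2.
Divide row 2 by 3/2; eliminate column a from the other rows.
Second iteration: most negative obj-row entry is -17/6 in column u3, so u3 enters.
Ratio test on column u3 — row 1: (8/3)/(1/6) = 16; row 2: entry -7/6 ≤ 0; row 3: (14/3)/(2/3) = 7. Minimum is 7 at row 3 (b leaves); pivot element 2/3.
Divide row 3 by 2/3; eliminate column u3 from the other rows.
After both pivots, the entry at the obj-row, column u1 is 17/8.

17/8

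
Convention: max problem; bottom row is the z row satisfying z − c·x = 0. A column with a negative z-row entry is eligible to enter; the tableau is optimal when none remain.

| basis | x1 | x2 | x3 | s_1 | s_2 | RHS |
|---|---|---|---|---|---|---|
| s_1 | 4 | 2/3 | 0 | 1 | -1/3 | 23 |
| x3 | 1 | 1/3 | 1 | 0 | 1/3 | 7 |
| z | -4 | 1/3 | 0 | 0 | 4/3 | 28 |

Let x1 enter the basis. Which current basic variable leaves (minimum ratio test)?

Column x1 entries and ratios — s_1: 23/4 = 23/4; x3: 7/1 = 7.
Smallest ratio is 23/4 in the row of s_1, so s_1 leaves.

s_1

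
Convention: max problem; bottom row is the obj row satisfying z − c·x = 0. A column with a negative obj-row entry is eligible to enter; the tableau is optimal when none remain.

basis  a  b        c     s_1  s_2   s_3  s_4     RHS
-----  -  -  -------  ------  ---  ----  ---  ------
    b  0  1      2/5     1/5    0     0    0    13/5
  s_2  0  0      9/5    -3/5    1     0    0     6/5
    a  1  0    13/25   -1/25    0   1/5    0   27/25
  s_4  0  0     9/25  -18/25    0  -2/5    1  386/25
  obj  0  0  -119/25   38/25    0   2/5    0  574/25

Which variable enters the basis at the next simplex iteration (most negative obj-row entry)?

Negative obj-row entries: c: -119/25.
The most negative is -119/25 in column c, so c enters.

c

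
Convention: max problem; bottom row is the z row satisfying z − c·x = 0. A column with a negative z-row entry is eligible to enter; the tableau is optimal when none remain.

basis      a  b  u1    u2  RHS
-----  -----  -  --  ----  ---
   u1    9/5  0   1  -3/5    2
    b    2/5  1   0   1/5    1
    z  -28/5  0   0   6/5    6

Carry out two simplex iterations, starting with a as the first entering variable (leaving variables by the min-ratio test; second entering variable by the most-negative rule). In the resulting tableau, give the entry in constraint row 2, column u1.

Ratio test on column a — row 1: 2/(9/5) = 10/9; row 2: 1/(2/5) = 5/2. Minimum is 10/9 at row 1 (u1 leaves); pivot element 9/5.
Divide row 1 by 9/5; eliminate column a from the other rows.
Second iteration: most negative z-row entry is -2/3 in column u2, so u2 enters.
Ratio test on column u2 — row 1: entry -1/3 ≤ 0; row 2: (5/9)/(1/3) = 5/3. Minimum is 5/3 at row 2 (b leaves); pivot element 1/3.
Divide row 2 by 1/3; eliminate column u2 from the other rows.
After both pivots, the entry at constraint row 2, column u1 is -2/3.

-2/3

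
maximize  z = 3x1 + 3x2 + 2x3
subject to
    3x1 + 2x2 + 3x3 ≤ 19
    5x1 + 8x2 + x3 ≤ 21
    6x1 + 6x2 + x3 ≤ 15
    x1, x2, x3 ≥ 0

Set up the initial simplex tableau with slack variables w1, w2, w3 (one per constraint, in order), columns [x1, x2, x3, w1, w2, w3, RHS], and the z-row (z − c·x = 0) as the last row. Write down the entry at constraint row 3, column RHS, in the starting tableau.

The RHS of constraint 3 is b_3 = 15.

15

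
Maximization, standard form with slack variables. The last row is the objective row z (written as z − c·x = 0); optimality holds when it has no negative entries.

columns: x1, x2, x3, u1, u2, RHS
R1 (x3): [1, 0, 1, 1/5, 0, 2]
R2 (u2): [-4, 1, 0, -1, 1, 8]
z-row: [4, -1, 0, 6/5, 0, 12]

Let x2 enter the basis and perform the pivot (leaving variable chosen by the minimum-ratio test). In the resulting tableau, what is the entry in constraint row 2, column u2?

Ratio test on column x2 — row 1: entry 0 ≤ 0; row 2: 8/1 = 8. Minimum is 8 at row 2 (u2 leaves); pivot element 1.
Divide row 2 by 1; eliminate column x2 from the other rows.
In the new row 2, the u2 entry is the old entry divided by the pivot: 1/1 = 1.

1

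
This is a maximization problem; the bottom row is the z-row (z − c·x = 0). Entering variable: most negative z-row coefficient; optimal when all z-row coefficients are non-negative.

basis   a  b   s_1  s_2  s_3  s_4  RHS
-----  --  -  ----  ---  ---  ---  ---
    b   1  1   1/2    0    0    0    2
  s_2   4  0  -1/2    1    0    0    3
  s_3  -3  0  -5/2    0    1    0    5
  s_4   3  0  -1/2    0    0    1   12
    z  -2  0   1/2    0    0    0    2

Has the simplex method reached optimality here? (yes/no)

The z-row has a negative entry -2 in column a, so it is not optimal.

no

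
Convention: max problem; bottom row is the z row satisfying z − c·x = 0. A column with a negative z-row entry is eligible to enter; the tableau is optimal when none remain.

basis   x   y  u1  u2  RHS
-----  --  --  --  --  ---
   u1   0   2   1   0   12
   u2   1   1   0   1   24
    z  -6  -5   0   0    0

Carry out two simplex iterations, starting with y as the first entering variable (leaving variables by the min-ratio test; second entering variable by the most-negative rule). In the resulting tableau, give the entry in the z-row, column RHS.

138

Ratio test on column y — row 1: 12/2 = 6; row 2: 24/1 = 24. Minimum is 6 at row 1 (u1 leaves); pivot element 2.
Divide row 1 by 2; eliminate column y from the other rows.
Second iteration: most negative z-row entry is -6 in column x, so x enters.
Ratio test on column x — row 1: entry 0 ≤ 0; row 2: 18/1 = 18. Minimum is 18 at row 2 (u2 leaves); pivot element 1.
Divide row 2 by 1; eliminate column x from the other rows.
After both pivots, the entry at the z-row, column RHS is 138.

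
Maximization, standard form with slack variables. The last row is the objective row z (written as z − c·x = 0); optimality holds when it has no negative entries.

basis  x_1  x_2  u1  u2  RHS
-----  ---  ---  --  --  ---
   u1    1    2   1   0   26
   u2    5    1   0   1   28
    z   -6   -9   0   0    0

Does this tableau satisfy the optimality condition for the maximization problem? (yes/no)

The z-row has a negative entry -9 in column x_2, so it is not optimal.

no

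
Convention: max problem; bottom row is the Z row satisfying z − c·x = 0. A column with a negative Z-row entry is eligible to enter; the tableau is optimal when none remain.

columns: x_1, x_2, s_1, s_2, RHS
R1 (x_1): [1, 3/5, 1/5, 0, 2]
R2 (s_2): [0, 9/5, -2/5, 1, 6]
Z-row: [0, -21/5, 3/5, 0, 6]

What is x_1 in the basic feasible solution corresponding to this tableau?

2

x_1 is basic (row 1); its value is the RHS of that row, 2.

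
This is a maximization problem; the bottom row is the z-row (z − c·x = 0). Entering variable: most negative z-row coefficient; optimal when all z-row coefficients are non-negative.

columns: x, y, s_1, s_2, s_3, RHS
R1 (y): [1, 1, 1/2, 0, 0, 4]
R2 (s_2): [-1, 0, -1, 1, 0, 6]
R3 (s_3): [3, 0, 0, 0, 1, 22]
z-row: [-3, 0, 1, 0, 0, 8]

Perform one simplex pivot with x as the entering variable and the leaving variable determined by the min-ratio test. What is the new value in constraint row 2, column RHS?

10

Ratio test on column x — row 1: 4/1 = 4; row 2: entry -1 ≤ 0; row 3: 22/3 = 22/3. Minimum is 4 at row 1 (y leaves); pivot element 1.
Divide row 1 by 1; eliminate column x from the other rows.
Row 2 update in column RHS: 6 − (-1)·4 = 10.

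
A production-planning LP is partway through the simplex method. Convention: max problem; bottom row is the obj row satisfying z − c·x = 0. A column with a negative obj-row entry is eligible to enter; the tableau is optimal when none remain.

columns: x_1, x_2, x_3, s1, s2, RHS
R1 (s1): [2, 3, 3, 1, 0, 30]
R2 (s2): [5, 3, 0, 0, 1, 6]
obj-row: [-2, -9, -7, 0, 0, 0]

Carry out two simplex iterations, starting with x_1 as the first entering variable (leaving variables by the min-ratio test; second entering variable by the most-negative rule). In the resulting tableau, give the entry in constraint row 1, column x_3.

3

Ratio test on column x_1 — row 1: 30/2 = 15; row 2: 6/5 = 6/5. Minimum is 6/5 at row 2 (s2 leaves); pivot element 5.
Divide row 2 by 5; eliminate column x_1 from the other rows.
Second iteration: most negative obj-row entry is -39/5 in column x_2, so x_2 enters.
Ratio test on column x_2 — row 1: (138/5)/(9/5) = 46/3; row 2: (6/5)/(3/5) = 2. Minimum is 2 at row 2 (x_1 leaves); pivot element 3/5.
Divide row 2 by 3/5; eliminate column x_2 from the other rows.
After both pivots, the entry at constraint row 1, column x_3 is 3.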